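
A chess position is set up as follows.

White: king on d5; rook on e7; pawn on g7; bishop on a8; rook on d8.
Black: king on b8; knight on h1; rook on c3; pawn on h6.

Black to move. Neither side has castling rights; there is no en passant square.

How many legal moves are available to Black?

Black to move; king on b8.
In check: yes, from the white rook on d8.
Legal moves: Rc8.
Count: 1.

1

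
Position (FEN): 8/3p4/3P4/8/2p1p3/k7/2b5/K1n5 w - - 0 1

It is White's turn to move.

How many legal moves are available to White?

0

White to move; king on a1.
In check: no.
Legal moves: none.
Count: 0.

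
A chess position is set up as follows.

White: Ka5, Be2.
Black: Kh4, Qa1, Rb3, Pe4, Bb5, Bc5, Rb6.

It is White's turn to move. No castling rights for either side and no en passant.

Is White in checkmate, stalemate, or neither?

White to move; white king on a5.
In check: yes, from the black queen on a1.
King squares — a4: attacked by Qa1; b4: attacked by Rb3; b5: attacked by Rb3; a6: attacked by Qa1; b6: attacked by Bc5.
Legal moves for White: none.
In check with no legal moves → checkmate.

checkmate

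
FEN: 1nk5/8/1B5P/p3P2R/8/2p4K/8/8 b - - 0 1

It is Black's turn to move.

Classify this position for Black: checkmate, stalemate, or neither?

Black to move; black king on c8.
In check: no.
Legal moves for Black: Kd7, Kb7, Nd7, Nc6, Na6, a4, c2.
Black has 7 legal moves and is not in check → neither.

neither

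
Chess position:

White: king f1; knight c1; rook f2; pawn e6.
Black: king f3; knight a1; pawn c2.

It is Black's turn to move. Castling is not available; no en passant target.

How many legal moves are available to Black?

4

Black to move; king on f3.
In check: yes, from the white rook on f2.
Legal moves: Kg4, Ke4, Kg3, Ke3.
Count: 4.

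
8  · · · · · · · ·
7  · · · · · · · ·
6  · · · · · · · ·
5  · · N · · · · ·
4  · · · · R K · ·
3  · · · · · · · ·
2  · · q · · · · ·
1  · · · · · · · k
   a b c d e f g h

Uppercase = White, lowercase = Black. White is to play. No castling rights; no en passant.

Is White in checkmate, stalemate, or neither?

White to move; white king on f4.
In check: no.
Legal moves for White include: Nd7, Nb7, Ne6, Na6, Na4, Nd3, Nb3, Kg5, Kf5, Ke5, Kg4, Kg3, Kf3, Ke3, Re8, Re7, Re6, Re5, ... (list truncated; more exist).
White has legal moves and is not in check → neither.

neither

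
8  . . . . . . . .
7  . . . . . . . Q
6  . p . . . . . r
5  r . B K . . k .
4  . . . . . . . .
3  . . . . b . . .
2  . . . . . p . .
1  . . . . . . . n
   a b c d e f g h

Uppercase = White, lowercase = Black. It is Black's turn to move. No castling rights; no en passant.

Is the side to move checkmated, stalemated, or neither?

Black to move; black king on g5.
In check: no.
Legal moves for Black include: Rxh7, Rg6, Rf6, Re6, Rd6+, Rc6, Rh5, Rh4, Rh3, Rh2, Kf6, Kh5, Kh4, Kg4, Kf4, Ra8, Ra7, Ra6, ... (list truncated; more exist).
Black has legal moves and is not in check → neither.

neither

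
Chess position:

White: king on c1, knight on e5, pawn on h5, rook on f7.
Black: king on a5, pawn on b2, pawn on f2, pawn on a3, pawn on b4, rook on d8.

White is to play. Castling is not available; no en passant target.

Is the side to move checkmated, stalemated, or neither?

White to move; white king on c1.
In check: yes, from the black pawn on b2.
King squares — b1: available; d1: attacked by Rd8; b2: attacked by Pa3; c2: available; d2: attacked by Rd8.
Legal moves for White: Kc2, Kb1.
White is in check but has 2 legal moves → neither.

neither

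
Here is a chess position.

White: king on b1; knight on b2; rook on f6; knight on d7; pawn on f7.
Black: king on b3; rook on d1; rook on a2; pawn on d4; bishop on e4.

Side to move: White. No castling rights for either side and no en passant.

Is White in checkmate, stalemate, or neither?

checkmate

White to move; white king on b1.
In check: yes, from the black rook on d1 and the black bishop on e4.
King squares — a1: attacked by Rd1; c1: attacked by Rd1; a2: attacked by Kb3; b2: own knight; c2: attacked by Kb3.
Legal moves for White: none.
In check with no legal moves → checkmate.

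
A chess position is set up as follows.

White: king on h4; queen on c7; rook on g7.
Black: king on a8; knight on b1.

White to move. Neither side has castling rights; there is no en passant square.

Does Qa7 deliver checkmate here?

yes

After Qa7: black king on a8; in check: yes, from the white queen on a7.
King squares — a7: attacked by Rg7; b7: attacked by Qa7; b8: attacked by Qa7.
Black has no legal moves → checkmate.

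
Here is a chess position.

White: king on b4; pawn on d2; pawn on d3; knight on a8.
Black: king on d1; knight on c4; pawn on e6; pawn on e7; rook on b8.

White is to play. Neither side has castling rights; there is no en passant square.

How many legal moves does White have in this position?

White to move; king on b4.
In check: yes, from the black rook on b8.
Legal moves: Kc5, Kxc4, Ka4, Kc3, Nb6.
Count: 5.

5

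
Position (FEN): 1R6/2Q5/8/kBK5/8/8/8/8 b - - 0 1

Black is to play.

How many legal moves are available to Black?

0

Black to move; king on a5.
In check: yes, from the white queen on c7.
Legal moves: none.
Count: 0.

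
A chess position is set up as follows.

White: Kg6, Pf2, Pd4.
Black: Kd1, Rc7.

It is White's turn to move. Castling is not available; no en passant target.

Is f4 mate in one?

After f4: black king on d1; in check: no.
Black is not in check, so this cannot be checkmate.

no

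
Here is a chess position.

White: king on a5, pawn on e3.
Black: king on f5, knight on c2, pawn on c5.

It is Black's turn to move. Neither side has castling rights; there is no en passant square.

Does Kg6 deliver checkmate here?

no

After Kg6: white king on a5; in check: no.
White is not in check, so this cannot be checkmate.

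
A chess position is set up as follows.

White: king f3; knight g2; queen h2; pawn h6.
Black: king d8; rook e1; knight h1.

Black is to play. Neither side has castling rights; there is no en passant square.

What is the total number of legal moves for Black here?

Black to move; king on d8.
In check: no.
Legal moves: Ke8, Kc8, Ke7, Kd7, Ng3, Nf2, Re8, Re7, Re6, Re5, Re4, Re3+, Re2, Rg1, Rf1+, Rd1, Rc1, Rb1, Ra1.
Count: 19.

19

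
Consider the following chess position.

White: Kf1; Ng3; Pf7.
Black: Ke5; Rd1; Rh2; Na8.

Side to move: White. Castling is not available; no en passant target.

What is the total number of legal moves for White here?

White to move; king on f1.
In check: yes, from the black rook on d1.
Legal moves: none.
Count: 0.

0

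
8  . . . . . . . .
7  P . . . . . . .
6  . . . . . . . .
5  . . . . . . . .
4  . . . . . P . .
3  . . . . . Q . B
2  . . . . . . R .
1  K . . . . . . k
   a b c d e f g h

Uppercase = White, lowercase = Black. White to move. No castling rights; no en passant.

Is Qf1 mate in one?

yes

After Qf1: black king on h1; in check: yes, from the white queen on f1.
King squares — g1: attacked by Qf1; g2: attacked by Qf1; h2: attacked by Rg2.
Black has no legal moves → checkmate.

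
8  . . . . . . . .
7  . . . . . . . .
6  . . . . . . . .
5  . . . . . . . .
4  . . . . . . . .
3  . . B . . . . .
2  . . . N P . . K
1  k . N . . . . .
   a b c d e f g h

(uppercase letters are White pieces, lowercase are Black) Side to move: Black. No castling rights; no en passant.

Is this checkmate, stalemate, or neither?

Black to move; black king on a1.
In check: yes, from the white bishop on c3.
King squares — b1: attacked by Nd2; a2: attacked by Nc1; b2: attacked by Bc3.
Legal moves for Black: none.
In check with no legal moves → checkmate.

checkmate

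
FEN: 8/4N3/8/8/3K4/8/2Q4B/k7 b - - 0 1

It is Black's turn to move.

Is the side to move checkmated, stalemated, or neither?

Black to move; black king on a1.
In check: no.
King squares — b1: attacked by Qc2; a2: attacked by Qc2; b2: attacked by Qc2.
Legal moves for Black: none.
Not in check and no legal moves → stalemate.

stalemate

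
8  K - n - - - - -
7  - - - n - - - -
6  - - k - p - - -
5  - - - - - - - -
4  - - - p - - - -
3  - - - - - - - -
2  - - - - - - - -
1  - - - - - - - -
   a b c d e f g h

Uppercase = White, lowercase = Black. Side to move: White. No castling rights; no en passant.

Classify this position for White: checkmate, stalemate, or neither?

stalemate

White to move; white king on a8.
In check: no.
King squares — a7: attacked by Nc8; b7: attacked by Kc6; b8: attacked by Nd7.
Legal moves for White: none.
Not in check and no legal moves → stalemate.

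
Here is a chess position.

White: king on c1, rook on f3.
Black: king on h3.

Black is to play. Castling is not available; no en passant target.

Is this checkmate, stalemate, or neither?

neither

Black to move; black king on h3.
In check: yes, from the white rook on f3.
Legal moves for Black: Kh4, Kg4, Kh2, Kg2.
Black is in check but has 4 legal moves → neither.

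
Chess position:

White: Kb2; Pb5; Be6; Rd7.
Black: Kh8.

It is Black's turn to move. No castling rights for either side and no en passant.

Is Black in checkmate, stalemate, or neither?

stalemate

Black to move; black king on h8.
In check: no.
King squares — g7: attacked by Rd7; h7: attacked by Rd7; g8: attacked by Be6.
Legal moves for Black: none.
Not in check and no legal moves → stalemate.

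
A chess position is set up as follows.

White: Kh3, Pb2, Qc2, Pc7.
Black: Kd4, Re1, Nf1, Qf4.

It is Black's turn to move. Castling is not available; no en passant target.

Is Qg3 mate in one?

yes

After Qg3: white king on h3; in check: yes, from the black queen on g3.
King squares — g2: attacked by Qg3; h2: attacked by Nf1; g3: attacked by Nf1; g4: attacked by Qg3; h4: attacked by Qg3.
White has no legal moves → checkmate.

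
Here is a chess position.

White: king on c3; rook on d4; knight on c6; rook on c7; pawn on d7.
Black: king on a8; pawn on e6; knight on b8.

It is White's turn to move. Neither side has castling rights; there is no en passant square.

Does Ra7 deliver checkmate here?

After Ra7: black king on a8; in check: yes, from the white rook on a7.
King squares — a7: attacked by Nc6; b7: attacked by Ra7; b8: own knight.
Black has no legal moves → checkmate.

yes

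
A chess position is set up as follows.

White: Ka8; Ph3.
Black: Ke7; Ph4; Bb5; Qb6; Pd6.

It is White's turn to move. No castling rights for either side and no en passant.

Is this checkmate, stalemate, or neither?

stalemate

White to move; white king on a8.
In check: no.
King squares — a7: attacked by Qb6; b7: attacked by Qb6; b8: attacked by Qb6.
Legal moves for White: none.
Not in check and no legal moves → stalemate.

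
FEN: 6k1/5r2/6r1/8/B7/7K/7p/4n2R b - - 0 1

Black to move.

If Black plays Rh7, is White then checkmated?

After Rh7: white king on h3; in check: yes, from the black rook on h7.
King squares — g2: attacked by Ne1; h2: attacked by Rh7; g3: attacked by Rg6; g4: attacked by Rg6; h4: attacked by Rh7.
White has no legal moves → checkmate.

yes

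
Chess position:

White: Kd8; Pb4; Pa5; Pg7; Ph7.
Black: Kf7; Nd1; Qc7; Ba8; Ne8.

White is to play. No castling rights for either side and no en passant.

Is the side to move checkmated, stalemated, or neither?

White to move; white king on d8.
In check: yes, from the black queen on c7.
King squares — c7: attacked by Ne8; d7: attacked by Qc7; e7: attacked by Qc7; c8: attacked by Qc7; e8: attacked by Kf7.
Legal moves for White: none.
In check with no legal moves → checkmate.

checkmate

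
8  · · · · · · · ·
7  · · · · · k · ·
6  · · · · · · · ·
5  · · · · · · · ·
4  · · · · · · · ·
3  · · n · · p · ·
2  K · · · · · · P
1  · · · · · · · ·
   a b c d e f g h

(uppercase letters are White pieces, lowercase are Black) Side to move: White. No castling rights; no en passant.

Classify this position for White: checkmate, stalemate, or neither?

neither

White to move; white king on a2.
In check: yes, from the black knight on c3.
Legal moves for White: Kb3, Ka3, Kb2, Ka1.
White is in check but has 4 legal moves → neither.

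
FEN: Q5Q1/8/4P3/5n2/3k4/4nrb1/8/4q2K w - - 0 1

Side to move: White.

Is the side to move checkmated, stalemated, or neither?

White to move; white king on h1.
In check: yes, from the black queen on e1.
King squares — g1: attacked by Qe1; g2: attacked by Ne3; h2: attacked by Bg3.
Legal moves for White: none.
In check with no legal moves → checkmate.

checkmate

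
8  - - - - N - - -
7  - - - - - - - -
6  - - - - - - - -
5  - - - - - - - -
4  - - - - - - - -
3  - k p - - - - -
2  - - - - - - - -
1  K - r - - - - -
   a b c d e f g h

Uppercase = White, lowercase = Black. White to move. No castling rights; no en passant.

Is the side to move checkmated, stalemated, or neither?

White to move; white king on a1.
In check: yes, from the black rook on c1.
King squares — b1: attacked by Rc1; a2: attacked by Kb3; b2: attacked by Kb3.
Legal moves for White: none.
In check with no legal moves → checkmate.

checkmate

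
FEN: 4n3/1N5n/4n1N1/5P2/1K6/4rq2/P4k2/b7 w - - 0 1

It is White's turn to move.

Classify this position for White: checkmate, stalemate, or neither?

neither

White to move; white king on b4.
In check: no.
Legal moves for White: Nd8, Nd6, Nc5, Na5, Nh8, Nf8, Ne7, Ne5, Nh4, Nf4, Kb5, Ka5, Kc4, Ka4, fxe6, f6, a3, a4.
White has 18 legal moves and is not in check → neither.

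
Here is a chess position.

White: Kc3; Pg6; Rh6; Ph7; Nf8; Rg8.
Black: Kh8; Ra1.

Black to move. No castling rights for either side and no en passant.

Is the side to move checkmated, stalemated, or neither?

Black to move; black king on h8.
In check: yes, from the white rook on g8.
King squares — g7: attacked by Rg8; h7: attacked by Pg6; g8: attacked by Ph7.
Legal moves for Black: none.
In check with no legal moves → checkmate.

checkmate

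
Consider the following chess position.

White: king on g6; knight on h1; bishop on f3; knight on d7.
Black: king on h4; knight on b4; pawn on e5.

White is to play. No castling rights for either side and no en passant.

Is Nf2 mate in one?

no

After Nf2: black king on h4; in check: no.
Black is not in check, so this cannot be checkmate.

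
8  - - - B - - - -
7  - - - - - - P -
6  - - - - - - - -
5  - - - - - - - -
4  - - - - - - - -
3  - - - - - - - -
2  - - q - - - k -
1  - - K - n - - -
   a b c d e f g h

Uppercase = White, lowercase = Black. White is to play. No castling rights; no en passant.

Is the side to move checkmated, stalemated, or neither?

checkmate

White to move; white king on c1.
In check: yes, from the black queen on c2.
King squares — b1: attacked by Qc2; d1: attacked by Qc2; b2: attacked by Qc2; c2: attacked by Ne1; d2: attacked by Qc2.
Legal moves for White: none.
In check with no legal moves → checkmate.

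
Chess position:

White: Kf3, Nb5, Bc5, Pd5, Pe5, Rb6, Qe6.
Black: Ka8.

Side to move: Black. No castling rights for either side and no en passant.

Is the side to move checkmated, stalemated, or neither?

Black to move; black king on a8.
In check: no.
King squares — a7: attacked by Nb5; b7: attacked by Rb6; b8: attacked by Rb6.
Legal moves for Black: none.
Not in check and no legal moves → stalemate.

stalemate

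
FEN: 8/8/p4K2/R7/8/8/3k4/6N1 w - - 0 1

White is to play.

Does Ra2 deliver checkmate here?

no

After Ra2: black king on d2; in check: yes, from the white rook on a2.
Black has 6 legal replies: Ke3, Kd3, Kc3, Ke1, Kd1, Kc1.
In check but a legal move exists → not checkmate.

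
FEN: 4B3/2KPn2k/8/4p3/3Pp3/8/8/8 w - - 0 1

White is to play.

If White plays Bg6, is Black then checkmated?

no

After Bg6: black king on h7; in check: yes, from the white bishop on g6.
Black has 6 legal replies: Kh8, Kg8, Kg7, Kh6, Kxg6, Nxg6.
In check but a legal move exists → not checkmate.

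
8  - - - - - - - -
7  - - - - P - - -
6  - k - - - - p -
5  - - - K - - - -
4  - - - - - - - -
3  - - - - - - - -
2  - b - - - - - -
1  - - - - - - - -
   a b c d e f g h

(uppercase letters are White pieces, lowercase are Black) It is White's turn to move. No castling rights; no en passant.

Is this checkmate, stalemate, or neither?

neither

White to move; white king on d5.
In check: no.
Legal moves for White: Ke6, Kd6, Ke4, Kc4, e8=Q, e8=R, e8=B, e8=N.
White has 8 legal moves and is not in check → neither.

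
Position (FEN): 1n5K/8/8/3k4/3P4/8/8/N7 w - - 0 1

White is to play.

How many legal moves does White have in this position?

White to move; king on h8.
In check: no.
Legal moves: Kg8, Kh7, Kg7, Nb3, Nc2.
Count: 5.

5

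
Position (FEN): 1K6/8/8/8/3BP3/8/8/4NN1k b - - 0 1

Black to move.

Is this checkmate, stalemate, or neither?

Black to move; black king on h1.
In check: no.
King squares — g1: attacked by Bd4; g2: attacked by Ne1; h2: attacked by Nf1.
Legal moves for Black: none.
Not in check and no legal moves → stalemate.

stalemate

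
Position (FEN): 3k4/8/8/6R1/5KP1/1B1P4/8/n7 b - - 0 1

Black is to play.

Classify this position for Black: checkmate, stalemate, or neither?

neither

Black to move; black king on d8.
In check: no.
Legal moves for Black: Ke8, Kc8, Ke7, Kd7, Kc7, Nxb3, Nc2.
Black has 7 legal moves and is not in check → neither.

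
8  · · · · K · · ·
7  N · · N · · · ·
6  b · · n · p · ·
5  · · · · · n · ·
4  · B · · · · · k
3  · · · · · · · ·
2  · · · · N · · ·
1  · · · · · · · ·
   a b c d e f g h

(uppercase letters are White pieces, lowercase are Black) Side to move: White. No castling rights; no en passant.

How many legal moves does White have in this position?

White to move; king on e8.
In check: yes, from the black knight on d6.
Legal moves: Kf8, Kd8, Bxd6.
Count: 3.

3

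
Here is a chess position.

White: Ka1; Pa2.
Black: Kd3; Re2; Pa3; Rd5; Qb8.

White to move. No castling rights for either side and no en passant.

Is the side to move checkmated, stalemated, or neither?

stalemate

White to move; white king on a1.
In check: no.
King squares — b1: attacked by Qb8; a2: own pawn; b2: attacked by Re2.
Legal moves for White: none.
Not in check and no legal moves → stalemate.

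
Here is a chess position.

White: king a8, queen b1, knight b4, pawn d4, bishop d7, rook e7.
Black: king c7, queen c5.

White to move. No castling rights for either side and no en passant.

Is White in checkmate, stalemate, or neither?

neither

White to move; white king on a8.
In check: no.
Legal moves for White include: Re8, Rh7, Rg7, Rf7, Re6, Re5, Re4, Re3, Re2, Re1, Be8+, Bc8+, Be6+, Bc6+, Bf5+, Bb5+, Bg4+, Ba4+, ... (list truncated; more exist).
White has legal moves and is not in check → neither.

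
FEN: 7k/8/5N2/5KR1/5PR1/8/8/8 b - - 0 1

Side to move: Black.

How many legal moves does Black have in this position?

Black to move; king on h8.
In check: no.
Legal moves: none.
Count: 0.

0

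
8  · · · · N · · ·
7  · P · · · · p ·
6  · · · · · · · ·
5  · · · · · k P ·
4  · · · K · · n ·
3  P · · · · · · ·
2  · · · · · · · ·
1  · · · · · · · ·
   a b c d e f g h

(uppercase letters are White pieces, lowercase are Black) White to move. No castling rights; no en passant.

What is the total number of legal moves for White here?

White to move; king on d4.
In check: no.
Legal moves: Nxg7+, Nc7, Nf6, Nd6+, Kd5, Kc5, Kc4, Kd3, Kc3, b8=Q, b8=R, b8=B, b8=N, g6, a4.
Count: 15.

15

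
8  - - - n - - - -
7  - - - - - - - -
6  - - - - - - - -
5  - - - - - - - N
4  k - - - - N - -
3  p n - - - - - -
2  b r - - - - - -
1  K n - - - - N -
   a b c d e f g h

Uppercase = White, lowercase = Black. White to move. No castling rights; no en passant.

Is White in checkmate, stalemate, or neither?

checkmate

White to move; white king on a1.
In check: yes, from the black knight on b3.
King squares — b1: attacked by Ba2; a2: attacked by Rb2; b2: attacked by Pa3.
Legal moves for White: none.
In check with no legal moves → checkmate.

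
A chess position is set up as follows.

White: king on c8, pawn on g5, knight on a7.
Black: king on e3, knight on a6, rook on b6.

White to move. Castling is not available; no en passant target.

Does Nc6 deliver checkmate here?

no

After Nc6: black king on e3; in check: no.
Black is not in check, so this cannot be checkmate.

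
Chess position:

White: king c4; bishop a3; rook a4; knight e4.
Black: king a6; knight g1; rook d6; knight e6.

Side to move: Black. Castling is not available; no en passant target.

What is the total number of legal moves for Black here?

2

Black to move; king on a6.
In check: yes, from the white rook on a4.
Legal moves: Kb7, Kb6.
Count: 2.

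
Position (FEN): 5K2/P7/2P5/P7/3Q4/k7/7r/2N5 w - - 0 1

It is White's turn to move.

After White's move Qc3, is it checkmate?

no

After Qc3: black king on a3; in check: yes, from the white queen on c3.
Black has 1 legal reply: Ka4.
In check but a legal move exists → not checkmate.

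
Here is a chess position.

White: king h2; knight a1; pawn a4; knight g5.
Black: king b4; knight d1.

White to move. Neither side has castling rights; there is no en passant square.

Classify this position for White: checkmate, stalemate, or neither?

White to move; white king on h2.
In check: no.
Legal moves for White: Nh7, Nf7, Ne6, Ne4, Nh3, Nf3, Kh3, Kg3, Kg2, Kh1, Kg1, Nb3, Nc2+, a5.
White has 14 legal moves and is not in check → neither.

neither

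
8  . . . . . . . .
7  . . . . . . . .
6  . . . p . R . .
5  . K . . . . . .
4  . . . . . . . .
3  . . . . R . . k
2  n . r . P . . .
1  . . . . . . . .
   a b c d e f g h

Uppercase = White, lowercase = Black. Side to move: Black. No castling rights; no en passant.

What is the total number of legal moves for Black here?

Black to move; king on h3.
In check: yes, from the white rook on e3.
Legal moves: Kh4, Kg4, Kh2, Kg2.
Count: 4.

4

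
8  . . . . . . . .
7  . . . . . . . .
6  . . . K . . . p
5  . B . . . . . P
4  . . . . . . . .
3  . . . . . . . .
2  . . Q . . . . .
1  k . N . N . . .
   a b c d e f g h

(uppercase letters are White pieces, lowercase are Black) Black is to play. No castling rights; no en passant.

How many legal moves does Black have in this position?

0

Black to move; king on a1.
In check: no.
Legal moves: none.
Count: 0.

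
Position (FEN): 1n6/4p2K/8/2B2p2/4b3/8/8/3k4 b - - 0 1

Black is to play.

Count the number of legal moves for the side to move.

Black to move; king on d1.
In check: no.
Legal moves: Nd7, Nc6, Na6, Ba8, Bb7, Bc6, Bd5, Bf3, Bd3, Bg2, Bc2, Bh1, Bb1, Ke2, Kd2, Kc2, Ke1, Kc1, e6, f4+, e5.
Count: 21.

21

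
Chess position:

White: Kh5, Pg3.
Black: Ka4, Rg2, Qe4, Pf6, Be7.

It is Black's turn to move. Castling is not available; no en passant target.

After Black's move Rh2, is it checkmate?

After Rh2: white king on h5; in check: yes, from the black rook on h2.
King squares — g4: attacked by Qe4; h4: attacked by Rh2; g5: attacked by Pf6; g6: attacked by Qe4; h6: attacked by Rh2.
White has no legal moves → checkmate.

yes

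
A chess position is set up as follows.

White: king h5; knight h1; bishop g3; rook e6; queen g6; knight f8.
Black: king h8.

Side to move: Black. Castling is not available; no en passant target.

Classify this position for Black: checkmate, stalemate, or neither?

stalemate

Black to move; black king on h8.
In check: no.
King squares — g7: attacked by Qg6; h7: attacked by Qg6; g8: attacked by Qg6.
Legal moves for Black: none.
Not in check and no legal moves → stalemate.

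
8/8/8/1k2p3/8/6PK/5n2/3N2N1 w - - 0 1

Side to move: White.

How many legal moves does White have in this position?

4

White to move; king on h3.
In check: yes, from the black knight on f2.
Legal moves: Kh4, Kh2, Kg2, Nxf2.
Count: 4.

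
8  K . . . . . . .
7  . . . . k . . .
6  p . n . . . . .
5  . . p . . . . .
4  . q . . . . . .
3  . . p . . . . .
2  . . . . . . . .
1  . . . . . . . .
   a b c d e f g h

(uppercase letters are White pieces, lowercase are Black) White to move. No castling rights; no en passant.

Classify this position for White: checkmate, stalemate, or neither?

stalemate

White to move; white king on a8.
In check: no.
King squares — a7: attacked by Nc6; b7: attacked by Qb4; b8: attacked by Qb4.
Legal moves for White: none.
Not in check and no legal moves → stalemate.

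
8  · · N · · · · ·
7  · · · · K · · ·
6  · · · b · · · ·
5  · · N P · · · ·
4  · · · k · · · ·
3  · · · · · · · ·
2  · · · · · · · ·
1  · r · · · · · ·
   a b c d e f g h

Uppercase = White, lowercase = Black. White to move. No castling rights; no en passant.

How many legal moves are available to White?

White to move; king on e7.
In check: yes, from the black bishop on d6.
Legal moves: Ke8, Kd8, Kf7, Kd7, Kf6, Ke6, Kxd6, Nxd6.
Count: 8.

8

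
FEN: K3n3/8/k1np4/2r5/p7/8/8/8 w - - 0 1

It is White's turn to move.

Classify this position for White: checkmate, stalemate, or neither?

White to move; white king on a8.
In check: no.
King squares — a7: attacked by Ka6; b7: attacked by Ka6; b8: attacked by Nc6.
Legal moves for White: none.
Not in check and no legal moves → stalemate.

stalemate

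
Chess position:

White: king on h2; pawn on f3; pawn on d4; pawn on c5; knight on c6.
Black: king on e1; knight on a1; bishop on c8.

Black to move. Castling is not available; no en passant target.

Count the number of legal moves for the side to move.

Black to move; king on e1.
In check: no.
Legal moves: Bd7, Bb7, Be6, Ba6, Bf5, Bg4, Bh3, Kf2, Ke2, Kd2, Kf1, Kd1, Nb3, Nc2.
Count: 14.

14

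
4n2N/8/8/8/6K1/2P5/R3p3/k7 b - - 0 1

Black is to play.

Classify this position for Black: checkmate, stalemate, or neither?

Black to move; black king on a1.
In check: yes, from the white rook on a2.
King squares — b1: available; a2: available; b2: attacked by Ra2.
Legal moves for Black: Kxa2, Kb1.
Black is in check but has 2 legal moves → neither.

neither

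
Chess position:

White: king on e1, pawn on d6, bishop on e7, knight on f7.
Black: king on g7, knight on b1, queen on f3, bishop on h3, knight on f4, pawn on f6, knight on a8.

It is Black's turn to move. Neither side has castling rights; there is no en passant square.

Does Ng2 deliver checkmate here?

After Ng2: white king on e1; in check: yes, from the black knight on g2.
King squares — d1: attacked by Qf3; f1: attacked by Qf3; d2: attacked by Nb1; e2: attacked by Qf3; f2: attacked by Qf3.
White has no legal moves → checkmate.

yes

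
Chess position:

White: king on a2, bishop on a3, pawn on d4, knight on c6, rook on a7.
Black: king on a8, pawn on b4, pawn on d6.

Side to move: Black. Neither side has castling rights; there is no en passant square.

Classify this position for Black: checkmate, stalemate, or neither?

Black to move; black king on a8.
In check: yes, from the white rook on a7.
King squares — a7: attacked by Nc6; b7: attacked by Ra7; b8: attacked by Nc6.
Legal moves for Black: none.
In check with no legal moves → checkmate.

checkmate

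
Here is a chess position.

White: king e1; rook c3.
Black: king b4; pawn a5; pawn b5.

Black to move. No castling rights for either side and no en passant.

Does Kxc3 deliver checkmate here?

After Kxc3: white king on e1; in check: no.
White is not in check, so this cannot be checkmate.

no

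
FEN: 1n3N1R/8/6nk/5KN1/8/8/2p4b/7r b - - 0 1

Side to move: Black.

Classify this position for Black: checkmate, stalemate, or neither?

neither

Black to move; black king on h6.
In check: yes, from the white rook on h8.
Legal moves for Black: Kg7, Nxh8.
Black is in check but has 2 legal moves → neither.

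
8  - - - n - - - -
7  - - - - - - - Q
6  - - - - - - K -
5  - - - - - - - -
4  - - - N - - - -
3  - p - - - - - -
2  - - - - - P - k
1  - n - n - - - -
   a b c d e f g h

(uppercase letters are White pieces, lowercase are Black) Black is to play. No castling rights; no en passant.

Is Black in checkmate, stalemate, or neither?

neither

Black to move; black king on h2.
In check: yes, from the white queen on h7.
Legal moves for Black: Kg2, Kg1.
Black is in check but has 2 legal moves → neither.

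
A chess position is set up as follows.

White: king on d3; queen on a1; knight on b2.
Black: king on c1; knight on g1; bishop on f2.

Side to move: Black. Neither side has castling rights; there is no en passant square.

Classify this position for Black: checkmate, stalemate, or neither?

Black to move; black king on c1.
In check: yes, from the white queen on a1.
King squares — b1: attacked by Qa1; d1: attacked by Qa1; b2: attacked by Qa1; c2: attacked by Kd3; d2: attacked by Kd3.
Legal moves for Black: none.
In check with no legal moves → checkmate.

checkmate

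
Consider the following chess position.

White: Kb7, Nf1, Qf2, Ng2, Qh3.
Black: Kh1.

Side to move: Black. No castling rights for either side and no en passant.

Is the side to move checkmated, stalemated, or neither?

Black to move; black king on h1.
In check: yes, from the white queen on h3.
King squares — g1: attacked by Qf2; g2: attacked by Qf2; h2: attacked by Nf1.
Legal moves for Black: none.
In check with no legal moves → checkmate.

checkmate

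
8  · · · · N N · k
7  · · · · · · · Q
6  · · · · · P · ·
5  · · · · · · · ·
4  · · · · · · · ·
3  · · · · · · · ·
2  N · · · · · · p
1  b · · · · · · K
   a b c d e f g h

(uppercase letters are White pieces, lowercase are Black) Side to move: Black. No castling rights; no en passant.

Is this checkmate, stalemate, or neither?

checkmate

Black to move; black king on h8.
In check: yes, from the white queen on h7.
King squares — g7: attacked by Pf6; h7: attacked by Nf8; g8: attacked by Qh7.
Legal moves for Black: none.
In check with no legal moves → checkmate.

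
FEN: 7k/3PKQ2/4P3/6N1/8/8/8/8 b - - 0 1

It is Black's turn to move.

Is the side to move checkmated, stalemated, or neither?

Black to move; black king on h8.
In check: no.
King squares — g7: attacked by Qf7; h7: attacked by Ng5; g8: attacked by Qf7.
Legal moves for Black: none.
Not in check and no legal moves → stalemate.

stalemate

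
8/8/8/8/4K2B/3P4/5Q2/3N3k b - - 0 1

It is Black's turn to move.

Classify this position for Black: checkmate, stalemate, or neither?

Black to move; black king on h1.
In check: no.
King squares — g1: attacked by Qf2; g2: attacked by Qf2; h2: attacked by Qf2.
Legal moves for Black: none.
Not in check and no legal moves → stalemate.

stalemate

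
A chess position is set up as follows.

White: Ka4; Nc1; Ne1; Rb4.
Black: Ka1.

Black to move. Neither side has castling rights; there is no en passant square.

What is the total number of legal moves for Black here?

Black to move; king on a1.
In check: no.
Legal moves: none.
Count: 0.

0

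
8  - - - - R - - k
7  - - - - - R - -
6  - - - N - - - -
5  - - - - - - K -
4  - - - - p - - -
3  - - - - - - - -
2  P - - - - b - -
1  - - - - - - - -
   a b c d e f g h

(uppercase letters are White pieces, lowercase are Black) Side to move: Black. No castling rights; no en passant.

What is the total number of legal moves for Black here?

0

Black to move; king on h8.
In check: yes, from the white rook on e8.
Legal moves: none.
Count: 0.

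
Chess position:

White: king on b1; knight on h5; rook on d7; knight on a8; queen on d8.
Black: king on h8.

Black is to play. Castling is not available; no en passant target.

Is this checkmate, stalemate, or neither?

checkmate

Black to move; black king on h8.
In check: yes, from the white queen on d8.
King squares — g7: attacked by Nh5; h7: attacked by Rd7; g8: attacked by Qd8.
Legal moves for Black: none.
In check with no legal moves → checkmate.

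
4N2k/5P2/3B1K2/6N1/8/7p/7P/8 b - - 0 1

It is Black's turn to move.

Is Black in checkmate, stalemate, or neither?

Black to move; black king on h8.
In check: no.
King squares — g7: attacked by Kf6; h7: attacked by Ng5; g8: attacked by Pf7.
Legal moves for Black: none.
Not in check and no legal moves → stalemate.

stalemate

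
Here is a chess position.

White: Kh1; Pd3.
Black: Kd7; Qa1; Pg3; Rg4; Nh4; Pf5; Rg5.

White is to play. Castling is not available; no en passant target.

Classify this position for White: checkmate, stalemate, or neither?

White to move; white king on h1.
In check: yes, from the black queen on a1.
King squares — g1: attacked by Qa1; g2: attacked by Nh4; h2: attacked by Pg3.
Legal moves for White: none.
In check with no legal moves → checkmate.

checkmate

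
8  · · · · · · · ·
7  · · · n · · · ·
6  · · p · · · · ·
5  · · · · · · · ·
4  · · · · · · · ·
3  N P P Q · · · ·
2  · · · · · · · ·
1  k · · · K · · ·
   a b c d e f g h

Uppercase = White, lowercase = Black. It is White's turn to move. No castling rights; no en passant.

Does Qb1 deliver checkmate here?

After Qb1: black king on a1; in check: yes, from the white queen on b1.
King squares — b1: attacked by Na3; a2: attacked by Qb1; b2: attacked by Qb1.
Black has no legal moves → checkmate.

yes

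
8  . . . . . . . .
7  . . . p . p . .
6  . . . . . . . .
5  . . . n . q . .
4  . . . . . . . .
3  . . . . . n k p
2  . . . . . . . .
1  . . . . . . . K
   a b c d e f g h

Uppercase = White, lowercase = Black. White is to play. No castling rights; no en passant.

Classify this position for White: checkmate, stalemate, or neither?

White to move; white king on h1.
In check: no.
King squares — g1: attacked by Nf3; g2: attacked by Kg3; h2: attacked by Nf3.
Legal moves for White: none.
Not in check and no legal moves → stalemate.

stalemate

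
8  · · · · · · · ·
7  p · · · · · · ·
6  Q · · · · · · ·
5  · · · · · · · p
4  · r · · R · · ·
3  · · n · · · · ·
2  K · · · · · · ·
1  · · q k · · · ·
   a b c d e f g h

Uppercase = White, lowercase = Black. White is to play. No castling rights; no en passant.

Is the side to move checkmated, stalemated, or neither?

White to move; white king on a2.
In check: yes, from the black knight on c3.
King squares — a1: attacked by Qc1; b1: attacked by Qc1; b2: attacked by Qc1; a3: attacked by Qc1; b3: attacked by Rb4.
Legal moves for White: none.
In check with no legal moves → checkmate.

checkmate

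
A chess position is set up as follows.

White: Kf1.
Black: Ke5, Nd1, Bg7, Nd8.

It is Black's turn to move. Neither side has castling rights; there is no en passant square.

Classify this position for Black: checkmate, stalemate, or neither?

neither

Black to move; black king on e5.
In check: no.
Legal moves for Black include: Nf7, Nb7, Ne6, Nc6, Bh8, Bf8, Bh6, Bf6, Kf6, Ke6, Kd6, Kf5, Kd5, Kf4, Ke4, Kd4, Ne3+, Nc3, ... (list truncated; more exist).
Black has legal moves and is not in check → neither.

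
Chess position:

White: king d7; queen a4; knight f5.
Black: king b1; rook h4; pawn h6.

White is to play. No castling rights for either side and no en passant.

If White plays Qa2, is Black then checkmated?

After Qa2: black king on b1; in check: yes, from the white queen on a2.
Black has 2 legal replies: Kxa2, Kc1.
In check but a legal move exists → not checkmate.

no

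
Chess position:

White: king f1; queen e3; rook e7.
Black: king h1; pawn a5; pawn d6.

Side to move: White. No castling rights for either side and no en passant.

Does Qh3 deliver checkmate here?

After Qh3: black king on h1; in check: yes, from the white queen on h3.
King squares — g1: attacked by Kf1; g2: attacked by Kf1; h2: attacked by Qh3.
Black has no legal moves → checkmate.

yes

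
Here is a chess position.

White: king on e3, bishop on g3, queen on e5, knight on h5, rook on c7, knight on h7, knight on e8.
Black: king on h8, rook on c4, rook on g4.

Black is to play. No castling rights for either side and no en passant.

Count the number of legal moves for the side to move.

Black to move; king on h8.
In check: yes, from the white queen on e5.
Legal moves: Kg8, Rg7.
Count: 2.

2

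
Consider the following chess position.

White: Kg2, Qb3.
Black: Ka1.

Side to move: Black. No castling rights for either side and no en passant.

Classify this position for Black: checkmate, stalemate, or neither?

Black to move; black king on a1.
In check: no.
King squares — b1: attacked by Qb3; a2: attacked by Qb3; b2: attacked by Qb3.
Legal moves for Black: none.
Not in check and no legal moves → stalemate.

stalemate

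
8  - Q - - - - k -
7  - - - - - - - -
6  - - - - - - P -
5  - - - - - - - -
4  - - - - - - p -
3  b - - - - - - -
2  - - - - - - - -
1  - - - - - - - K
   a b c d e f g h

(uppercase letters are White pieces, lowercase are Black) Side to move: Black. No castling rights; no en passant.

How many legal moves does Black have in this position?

Black to move; king on g8.
In check: yes, from the white queen on b8.
Legal moves: Kg7, Bf8.
Count: 2.

2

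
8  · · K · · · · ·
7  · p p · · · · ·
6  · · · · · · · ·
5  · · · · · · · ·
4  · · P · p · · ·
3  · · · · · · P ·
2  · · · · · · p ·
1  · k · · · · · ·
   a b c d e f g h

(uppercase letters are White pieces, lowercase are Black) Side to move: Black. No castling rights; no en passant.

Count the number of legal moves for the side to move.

Black to move; king on b1.
In check: no.
Legal moves: Kc2, Kb2, Ka2, Kc1, Ka1, c6, b6, e3, g1=Q, g1=R, g1=B, g1=N, c5, b5.
Count: 14.

14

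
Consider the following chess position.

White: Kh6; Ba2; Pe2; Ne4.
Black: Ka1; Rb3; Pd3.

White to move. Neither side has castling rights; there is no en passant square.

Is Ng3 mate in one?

After Ng3: black king on a1; in check: no.
Black is not in check, so this cannot be checkmate.

no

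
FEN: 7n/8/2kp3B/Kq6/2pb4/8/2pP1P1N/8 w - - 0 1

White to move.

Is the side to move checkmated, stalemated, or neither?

checkmate

White to move; white king on a5.
In check: yes, from the black queen on b5.
King squares — a4: attacked by Qb5; b4: attacked by Qb5; b5: attacked by Kc6; a6: attacked by Qb5; b6: attacked by Bd4.
Legal moves for White: none.
In check with no legal moves → checkmate.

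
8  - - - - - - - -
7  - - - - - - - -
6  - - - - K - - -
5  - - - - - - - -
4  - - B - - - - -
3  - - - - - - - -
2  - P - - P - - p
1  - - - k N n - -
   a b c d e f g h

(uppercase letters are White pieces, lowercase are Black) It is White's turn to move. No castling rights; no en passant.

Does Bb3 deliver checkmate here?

no

After Bb3: black king on d1; in check: yes, from the white bishop on b3.
Black has 4 legal replies: Kxe2, Kd2, Kxe1, Kc1.
In check but a legal move exists → not checkmate.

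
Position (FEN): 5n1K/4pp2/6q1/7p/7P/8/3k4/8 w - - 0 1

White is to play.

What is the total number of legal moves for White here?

0

White to move; king on h8.
In check: no.
Legal moves: none.
Count: 0.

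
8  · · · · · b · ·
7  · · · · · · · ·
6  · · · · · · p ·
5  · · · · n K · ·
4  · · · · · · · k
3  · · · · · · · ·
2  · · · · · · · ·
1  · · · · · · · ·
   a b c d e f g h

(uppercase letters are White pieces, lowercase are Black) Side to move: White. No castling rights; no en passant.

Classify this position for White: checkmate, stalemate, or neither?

neither

White to move; white king on f5.
In check: yes, from the black pawn on g6.
Legal moves for White: Kf6, Ke6, Kxe5, Kf4, Ke4.
White is in check but has 5 legal moves → neither.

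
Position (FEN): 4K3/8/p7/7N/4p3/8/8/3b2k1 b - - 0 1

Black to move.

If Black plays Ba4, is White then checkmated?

no

After Ba4: white king on e8; in check: yes, from the black bishop on a4.
White has 4 legal replies: Kf8, Kd8, Kf7, Ke7.
In check but a legal move exists → not checkmate.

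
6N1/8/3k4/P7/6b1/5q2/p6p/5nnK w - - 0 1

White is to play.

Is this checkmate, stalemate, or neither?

White to move; white king on h1.
In check: yes, from the black queen on f3.
King squares — g1: attacked by Ph2; g2: attacked by Qf3; h2: attacked by Nf1.
Legal moves for White: none.
In check with no legal moves → checkmate.

checkmate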